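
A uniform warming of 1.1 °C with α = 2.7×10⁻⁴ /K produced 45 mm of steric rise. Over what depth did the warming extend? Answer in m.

H = Δh/(αΔT) = 0.045 / (2.7×10⁻⁴ × 1.1) ≈ 151.5 m

H ≈ 150 m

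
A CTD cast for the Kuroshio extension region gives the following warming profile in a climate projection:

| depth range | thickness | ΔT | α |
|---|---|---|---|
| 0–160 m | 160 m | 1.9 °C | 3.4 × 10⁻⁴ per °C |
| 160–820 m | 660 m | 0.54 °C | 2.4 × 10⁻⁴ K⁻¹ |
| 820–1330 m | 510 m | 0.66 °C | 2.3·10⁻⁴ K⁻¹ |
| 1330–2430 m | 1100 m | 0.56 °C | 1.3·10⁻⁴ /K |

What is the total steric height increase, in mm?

Δh ≈ 346 mm

3.4×10⁻⁴ × 1.9 × 160 = 0.10336 m
160–820 m: 660 × 0.54 × 2.4×10⁻⁴ = 0.085536 m
820–1330 m: 510 × 2.3×10⁻⁴ × 0.66 = 0.077418 m
Layer 4: 1100 × 0.56 × 1.3×10⁻⁴ = 0.08008 m
Δh = 0.10336 + 0.085536 + 0.077418 + 0.08008 = 0.346394 m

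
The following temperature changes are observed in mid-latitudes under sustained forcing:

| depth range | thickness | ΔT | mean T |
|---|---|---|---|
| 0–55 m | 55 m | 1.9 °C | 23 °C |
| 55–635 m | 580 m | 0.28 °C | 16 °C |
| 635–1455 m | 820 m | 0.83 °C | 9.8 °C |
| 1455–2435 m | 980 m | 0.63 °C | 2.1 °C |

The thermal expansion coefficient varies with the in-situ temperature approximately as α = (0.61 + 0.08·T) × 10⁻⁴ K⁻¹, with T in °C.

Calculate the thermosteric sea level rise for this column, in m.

Layer 1: α = (0.61 + 0.08×23)×10⁻⁴ = 2.45×10⁻⁴ K⁻¹
Layer 2: α = (0.61 + 0.08×16)×10⁻⁴ = 1.89×10⁻⁴ K⁻¹
Layer 3: α = (0.61 + 0.08×9.8)×10⁻⁴ = 1.394×10⁻⁴ K⁻¹
Layer 4: α = (0.61 + 0.08×2.1)×10⁻⁴ = 0.778×10⁻⁴ K⁻¹
Layer 1: 55 × 2.45×10⁻⁴ × 1.9 = 0.0256025 m
55–635 m: 1.89×10⁻⁴ × 580 × 0.28 = 0.0306936 m
635–1455 m: 820 × 1.394×10⁻⁴ × 0.83 = 0.09487564 m
0.778×10⁻⁴ × 980 × 0.63 = 0.04803372 m
Δh = 0.0256025 + 0.0306936 + 0.09487564 + 0.04803372 = 0.19920546 m ≈ 0.199 m

Δh = 0.199 m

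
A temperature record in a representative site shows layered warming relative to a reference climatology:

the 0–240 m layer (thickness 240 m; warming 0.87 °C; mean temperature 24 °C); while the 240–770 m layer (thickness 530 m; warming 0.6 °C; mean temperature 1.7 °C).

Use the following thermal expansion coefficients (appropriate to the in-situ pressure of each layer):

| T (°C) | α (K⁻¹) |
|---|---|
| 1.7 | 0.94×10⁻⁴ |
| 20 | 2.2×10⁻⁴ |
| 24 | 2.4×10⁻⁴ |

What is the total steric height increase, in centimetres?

8.00 cm of thermosteric rise

Layer 1 at 24 °C → α = 2.4×10⁻⁴ K⁻¹
Layer 2 at 1.7 °C → α = 0.94×10⁻⁴ K⁻¹
0–240 m: 0.87 × 2.4×10⁻⁴ × 240 = 0.050112 m
Layer 2: 0.94×10⁻⁴ × 530 × 0.6 = 0.029892 m
Δh = 0.050112 + 0.029892 = 0.080004 m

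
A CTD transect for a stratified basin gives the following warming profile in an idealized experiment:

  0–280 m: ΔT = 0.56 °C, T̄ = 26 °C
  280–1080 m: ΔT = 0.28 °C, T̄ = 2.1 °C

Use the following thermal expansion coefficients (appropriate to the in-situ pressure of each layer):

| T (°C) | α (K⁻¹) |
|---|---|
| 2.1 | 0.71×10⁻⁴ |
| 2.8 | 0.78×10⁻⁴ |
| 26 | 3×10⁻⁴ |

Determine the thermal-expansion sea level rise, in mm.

Layer 1 at 26 °C → α = 3×10⁻⁴ K⁻¹
Layer 2 at 2.1 °C → α = 0.71×10⁻⁴ K⁻¹
Layer 1: 3×10⁻⁴ × 280 × 0.56 = 0.04704 m
Layer 2: 0.28 × 0.71×10⁻⁴ × 800 = 0.015904 m
Δh = 0.04704 + 0.015904 = 0.062944 m

Δh = 63 mm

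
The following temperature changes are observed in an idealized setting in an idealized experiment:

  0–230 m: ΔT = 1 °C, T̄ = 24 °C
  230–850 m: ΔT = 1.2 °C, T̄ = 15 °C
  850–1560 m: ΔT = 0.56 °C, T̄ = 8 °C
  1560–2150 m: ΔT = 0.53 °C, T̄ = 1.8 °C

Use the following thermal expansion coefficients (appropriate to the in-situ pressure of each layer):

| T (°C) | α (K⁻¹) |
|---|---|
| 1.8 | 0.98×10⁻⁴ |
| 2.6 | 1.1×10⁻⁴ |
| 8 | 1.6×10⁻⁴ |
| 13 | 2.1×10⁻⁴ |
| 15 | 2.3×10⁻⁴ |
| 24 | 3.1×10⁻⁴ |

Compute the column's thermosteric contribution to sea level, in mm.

Layer 1 at 24 °C → α = 3.1×10⁻⁴ K⁻¹
Layer 2 at 15 °C → α = 2.3×10⁻⁴ K⁻¹
Layer 3 at 8 °C → α = 1.6×10⁻⁴ K⁻¹
Layer 4 at 1.8 °C → α = 0.98×10⁻⁴ K⁻¹
1 × 3.1×10⁻⁴ × 230 = 0.07130 m
620 × 2.3×10⁻⁴ × 1.2 = 0.17112 m
Layer 3: 710 × 0.56 × 1.6×10⁻⁴ = 0.063616 m
0.98×10⁻⁴ × 0.53 × 590 = 0.0306446 m
Δh = 0.07130 + 0.17112 + 0.063616 + 0.0306446 = 0.3366806 m ≈ 337 mm

337 mm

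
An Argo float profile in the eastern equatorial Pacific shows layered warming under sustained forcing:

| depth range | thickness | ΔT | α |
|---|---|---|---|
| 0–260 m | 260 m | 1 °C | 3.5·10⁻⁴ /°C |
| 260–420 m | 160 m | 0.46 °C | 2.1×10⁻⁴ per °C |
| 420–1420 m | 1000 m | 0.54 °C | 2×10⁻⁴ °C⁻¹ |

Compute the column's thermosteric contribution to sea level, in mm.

214 mm

0–260 m: 1 × 3.5×10⁻⁴ × 260 = 0.09100 m
Layer 2: 0.46 × 2.1×10⁻⁴ × 160 = 0.015456 m
Layer 3: 1000 × 2×10⁻⁴ × 0.54 = 0.10800 m
Δh = 0.09100 + 0.015456 + 0.10800 = 0.214456 m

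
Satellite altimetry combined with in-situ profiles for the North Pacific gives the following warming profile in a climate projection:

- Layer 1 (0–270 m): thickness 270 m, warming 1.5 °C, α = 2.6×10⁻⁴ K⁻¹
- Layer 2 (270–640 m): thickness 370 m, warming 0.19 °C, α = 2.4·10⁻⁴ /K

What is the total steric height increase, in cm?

12.2 cm of thermosteric rise

1.5 × 2.6×10⁻⁴ × 270 = 0.10530 m
Layer 2: 2.4×10⁻⁴ × 0.19 × 370 = 0.016872 m
Δh = 0.10530 + 0.016872 = 0.122172 m ≈ 12.2 cm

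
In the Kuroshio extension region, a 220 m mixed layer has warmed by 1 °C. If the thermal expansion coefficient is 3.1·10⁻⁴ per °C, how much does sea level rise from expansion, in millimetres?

Δh = αΔT·H = 3.1×10⁻⁴ × 1 × 220 = 0.06820 m

Δh = 68 mm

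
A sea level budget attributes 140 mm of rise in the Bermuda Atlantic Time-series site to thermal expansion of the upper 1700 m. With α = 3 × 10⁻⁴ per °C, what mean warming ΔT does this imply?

about 0.275 °C

ΔT = Δh/(αH) = 0.14 / (3×10⁻⁴ × 1700) ≈ 0.2745 °C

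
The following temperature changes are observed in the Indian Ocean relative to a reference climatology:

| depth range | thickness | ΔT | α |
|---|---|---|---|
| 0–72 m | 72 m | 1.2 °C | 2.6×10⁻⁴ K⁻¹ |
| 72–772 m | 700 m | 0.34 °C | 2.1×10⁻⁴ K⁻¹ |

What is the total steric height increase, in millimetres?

Layer 1: 1.2 × 72 × 2.6×10⁻⁴ = 0.022464 m
72–772 m: 2.1×10⁻⁴ × 700 × 0.34 = 0.04998 m
Δh = 0.022464 + 0.04998 = 0.072444 m

Δh ≈ 72.4 mm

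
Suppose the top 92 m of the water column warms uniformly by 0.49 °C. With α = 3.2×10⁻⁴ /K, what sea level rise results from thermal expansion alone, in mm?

Δh = αΔT·H = 3.2×10⁻⁴ × 0.49 × 92 = 0.0144256 m

about 14.4 mm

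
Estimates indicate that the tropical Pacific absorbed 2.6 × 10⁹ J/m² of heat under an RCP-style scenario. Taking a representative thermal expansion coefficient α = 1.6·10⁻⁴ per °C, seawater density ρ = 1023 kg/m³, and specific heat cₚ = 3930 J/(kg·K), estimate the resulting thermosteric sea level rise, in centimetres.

10 cm

Δh = αQ/(ρcₚ) = 1.6×10⁻⁴ × 2.6×10⁹ / (1023 × 3930) ≈ 0.10347 m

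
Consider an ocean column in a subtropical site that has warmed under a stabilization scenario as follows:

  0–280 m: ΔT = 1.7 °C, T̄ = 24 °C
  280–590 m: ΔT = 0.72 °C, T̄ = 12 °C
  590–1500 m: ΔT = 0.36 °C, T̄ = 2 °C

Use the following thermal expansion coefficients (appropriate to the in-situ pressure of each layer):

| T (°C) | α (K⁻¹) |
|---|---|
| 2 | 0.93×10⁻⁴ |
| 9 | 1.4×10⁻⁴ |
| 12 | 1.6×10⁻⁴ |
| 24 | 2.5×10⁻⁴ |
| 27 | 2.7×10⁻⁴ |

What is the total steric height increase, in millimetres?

Δh = 190 mm

Layer 1 at 24 °C → α = 2.5×10⁻⁴ K⁻¹
Layer 2 at 12 °C → α = 1.6×10⁻⁴ K⁻¹
Layer 3 at 2 °C → α = 0.93×10⁻⁴ K⁻¹
0–280 m: 280 × 2.5×10⁻⁴ × 1.7 = 0.11900 m
280–590 m: 1.6×10⁻⁴ × 310 × 0.72 = 0.035712 m
0.93×10⁻⁴ × 0.36 × 910 = 0.0304668 m
Δh = 0.11900 + 0.035712 + 0.0304668 = 0.1851788 m ≈ 190 mm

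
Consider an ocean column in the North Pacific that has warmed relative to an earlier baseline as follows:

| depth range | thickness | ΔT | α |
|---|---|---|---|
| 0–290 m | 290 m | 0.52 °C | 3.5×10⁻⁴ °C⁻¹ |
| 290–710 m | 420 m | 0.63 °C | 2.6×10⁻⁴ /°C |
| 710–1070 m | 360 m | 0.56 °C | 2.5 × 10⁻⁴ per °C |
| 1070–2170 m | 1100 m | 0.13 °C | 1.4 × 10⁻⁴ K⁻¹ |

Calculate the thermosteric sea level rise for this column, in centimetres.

Δh ≈ 19.2 cm

0–290 m: 3.5×10⁻⁴ × 0.52 × 290 = 0.05278 m
Layer 2: 2.6×10⁻⁴ × 420 × 0.63 = 0.068796 m
710–1070 m: 2.5×10⁻⁴ × 0.56 × 360 = 0.05040 m
Layer 4: 0.13 × 1100 × 1.4×10⁻⁴ = 0.02002 m
Δh = 0.05278 + 0.068796 + 0.05040 + 0.02002 = 0.191996 m ≈ 19.2 cm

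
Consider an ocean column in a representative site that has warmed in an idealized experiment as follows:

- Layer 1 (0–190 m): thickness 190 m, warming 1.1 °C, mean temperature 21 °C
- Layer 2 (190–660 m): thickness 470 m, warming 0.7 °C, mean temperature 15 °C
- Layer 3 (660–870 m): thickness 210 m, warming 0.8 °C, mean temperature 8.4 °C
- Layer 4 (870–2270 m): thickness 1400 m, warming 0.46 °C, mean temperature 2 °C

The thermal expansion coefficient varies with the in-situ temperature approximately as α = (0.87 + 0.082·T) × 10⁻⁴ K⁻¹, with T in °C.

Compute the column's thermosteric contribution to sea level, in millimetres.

Layer 1: α = (0.87 + 0.082×21)×10⁻⁴ = 2.592×10⁻⁴ K⁻¹
Layer 2: α = (0.87 + 0.082×15)×10⁻⁴ = 2.1×10⁻⁴ K⁻¹
Layer 3: α = (0.87 + 0.082×8.4)×10⁻⁴ = 1.5588×10⁻⁴ K⁻¹
Layer 4: α = (0.87 + 0.082×2)×10⁻⁴ = 1.034×10⁻⁴ K⁻¹
2.592×10⁻⁴ × 1.1 × 190 = 0.0541728 m
Layer 2: 2.1×10⁻⁴ × 470 × 0.7 = 0.06909 m
660–870 m: 210 × 0.8 × 1.5588×10⁻⁴ = 0.02618784 m
1400 × 1.034×10⁻⁴ × 0.46 = 0.0665896 m
Δh = 0.0541728 + 0.06909 + 0.02618784 + 0.0665896 = 0.21604024 m

about 220 mm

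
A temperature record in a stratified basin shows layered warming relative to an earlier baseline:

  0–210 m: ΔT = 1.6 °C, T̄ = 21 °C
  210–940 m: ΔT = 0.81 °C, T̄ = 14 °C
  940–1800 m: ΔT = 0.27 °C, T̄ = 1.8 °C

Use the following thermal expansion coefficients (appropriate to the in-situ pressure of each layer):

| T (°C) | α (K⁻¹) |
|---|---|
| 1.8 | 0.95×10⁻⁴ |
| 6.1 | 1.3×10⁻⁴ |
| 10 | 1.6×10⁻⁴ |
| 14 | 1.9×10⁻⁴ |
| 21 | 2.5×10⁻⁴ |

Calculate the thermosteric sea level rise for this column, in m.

Δh = 0.218 m

Layer 1 at 21 °C → α = 2.5×10⁻⁴ K⁻¹
Layer 2 at 14 °C → α = 1.9×10⁻⁴ K⁻¹
Layer 3 at 1.8 °C → α = 0.95×10⁻⁴ K⁻¹
0–210 m: 1.6 × 210 × 2.5×10⁻⁴ = 0.08400 m
Layer 2: 0.81 × 730 × 1.9×10⁻⁴ = 0.112347 m
Layer 3: 0.27 × 860 × 0.95×10⁻⁴ = 0.022059 m
Δh = 0.08400 + 0.112347 + 0.022059 = 0.218406 m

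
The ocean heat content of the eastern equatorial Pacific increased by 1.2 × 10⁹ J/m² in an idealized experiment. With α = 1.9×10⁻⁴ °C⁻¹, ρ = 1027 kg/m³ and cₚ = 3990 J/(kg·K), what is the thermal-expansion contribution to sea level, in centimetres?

5.6 cm

Δh = αQ/(ρcₚ) = 1.9×10⁻⁴ × 1.2×10⁹ / (1027 × 3990) ≈ 0.055641 m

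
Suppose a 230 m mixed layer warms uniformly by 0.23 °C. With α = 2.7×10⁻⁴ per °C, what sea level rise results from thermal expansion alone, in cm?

Δh = αΔT·H = 2.7×10⁻⁴ × 0.23 × 230 = 0.014283 m

1.4 cm of thermosteric rise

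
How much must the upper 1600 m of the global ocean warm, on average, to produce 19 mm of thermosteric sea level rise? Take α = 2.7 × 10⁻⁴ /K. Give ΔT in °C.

ΔT = Δh/(αH) = 0.019 / (2.7×10⁻⁴ × 1600) ≈ 0.04398 °C

ΔT ≈ 0.0440 °C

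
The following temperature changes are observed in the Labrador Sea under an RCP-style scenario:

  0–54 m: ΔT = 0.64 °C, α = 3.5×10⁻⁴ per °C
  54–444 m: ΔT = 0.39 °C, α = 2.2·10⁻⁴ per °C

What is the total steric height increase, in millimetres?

54 × 3.5×10⁻⁴ × 0.64 = 0.012096 m
Layer 2: 2.2×10⁻⁴ × 0.39 × 390 = 0.033462 m
Δh = 0.012096 + 0.033462 = 0.045558 m ≈ 46 mm

about 46 mm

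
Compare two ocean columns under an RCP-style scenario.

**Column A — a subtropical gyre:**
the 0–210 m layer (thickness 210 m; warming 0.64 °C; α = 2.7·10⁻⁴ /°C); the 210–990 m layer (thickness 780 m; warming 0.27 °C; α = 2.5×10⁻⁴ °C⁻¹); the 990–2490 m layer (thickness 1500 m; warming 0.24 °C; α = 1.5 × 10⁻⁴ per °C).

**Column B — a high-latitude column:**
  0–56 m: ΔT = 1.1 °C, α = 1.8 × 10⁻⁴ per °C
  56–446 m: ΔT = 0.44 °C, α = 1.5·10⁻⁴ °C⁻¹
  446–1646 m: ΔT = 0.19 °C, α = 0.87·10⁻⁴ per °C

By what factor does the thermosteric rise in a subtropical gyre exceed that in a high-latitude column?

A 0.64 × 210 × 2.7×10⁻⁴ = 0.036288 m
A 780 × 0.27 × 2.5×10⁻⁴ = 0.05265 m
A Layer 3: 1.5×10⁻⁴ × 0.24 × 1500 = 0.05400 m
A total: 0.142938 m
B 0–56 m: 1.1 × 56 × 1.8×10⁻⁴ = 0.011088 m
B Layer 2: 1.5×10⁻⁴ × 0.44 × 390 = 0.02574 m
B 446–1646 m: 0.87×10⁻⁴ × 0.19 × 1200 = 0.019836 m
B total: 0.056664 m
Ratio: 0.142938 / 0.056664 ≈ 2.523

≈ 2.5×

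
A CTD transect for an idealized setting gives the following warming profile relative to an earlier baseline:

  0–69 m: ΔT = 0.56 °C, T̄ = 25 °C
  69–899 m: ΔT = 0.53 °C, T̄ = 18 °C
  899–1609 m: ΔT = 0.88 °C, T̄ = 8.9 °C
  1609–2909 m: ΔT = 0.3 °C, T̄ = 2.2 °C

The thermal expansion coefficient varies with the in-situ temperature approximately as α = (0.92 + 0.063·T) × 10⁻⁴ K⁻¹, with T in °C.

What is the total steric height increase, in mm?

Layer 1: α = (0.92 + 0.063×25)×10⁻⁴ = 2.495×10⁻⁴ K⁻¹
Layer 2: α = (0.92 + 0.063×18)×10⁻⁴ = 2.054×10⁻⁴ K⁻¹
Layer 3: α = (0.92 + 0.063×8.9)×10⁻⁴ = 1.4807×10⁻⁴ K⁻¹
Layer 4: α = (0.92 + 0.063×2.2)×10⁻⁴ = 1.0586×10⁻⁴ K⁻¹
0.56 × 2.495×10⁻⁴ × 69 = 0.00964068 m
830 × 0.53 × 2.054×10⁻⁴ = 0.09035546 m
899–1609 m: 1.4807×10⁻⁴ × 0.88 × 710 = 0.092514136 m
1609–2909 m: 0.3 × 1.0586×10⁻⁴ × 1300 = 0.0412854 m
Δh = 0.00964068 + 0.09035546 + 0.092514136 + 0.0412854 = 0.233795676 m

Δh = 234 mm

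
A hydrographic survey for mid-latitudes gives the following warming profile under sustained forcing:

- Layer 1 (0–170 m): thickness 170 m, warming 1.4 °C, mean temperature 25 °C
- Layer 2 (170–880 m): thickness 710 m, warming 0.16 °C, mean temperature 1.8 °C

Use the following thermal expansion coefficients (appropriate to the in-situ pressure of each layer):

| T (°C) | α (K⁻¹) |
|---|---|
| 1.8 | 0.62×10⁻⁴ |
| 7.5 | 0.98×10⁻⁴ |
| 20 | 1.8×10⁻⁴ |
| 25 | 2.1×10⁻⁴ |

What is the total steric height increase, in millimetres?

Layer 1 at 25 °C → α = 2.1×10⁻⁴ K⁻¹
Layer 2 at 1.8 °C → α = 0.62×10⁻⁴ K⁻¹
1.4 × 2.1×10⁻⁴ × 170 = 0.04998 m
Layer 2: 0.62×10⁻⁴ × 710 × 0.16 = 0.0070432 m
Δh = 0.04998 + 0.0070432 = 0.0570232 m ≈ 57.0 mm

57.0 mm of thermosteric rise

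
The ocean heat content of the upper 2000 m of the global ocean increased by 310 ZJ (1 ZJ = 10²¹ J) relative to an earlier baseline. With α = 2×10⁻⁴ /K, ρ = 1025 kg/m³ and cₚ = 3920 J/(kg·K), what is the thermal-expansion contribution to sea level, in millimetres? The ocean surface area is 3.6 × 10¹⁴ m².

Δh = 43 mm

Per unit area: Q = 310×10²¹ / (3.6×10¹⁴) ≈ 8.611×10⁸ J/m²
Δh = αQ/(ρcₚ) = 2×10⁻⁴ × 8.611×10⁸ / (1025 × 3920) ≈ 0.042862 m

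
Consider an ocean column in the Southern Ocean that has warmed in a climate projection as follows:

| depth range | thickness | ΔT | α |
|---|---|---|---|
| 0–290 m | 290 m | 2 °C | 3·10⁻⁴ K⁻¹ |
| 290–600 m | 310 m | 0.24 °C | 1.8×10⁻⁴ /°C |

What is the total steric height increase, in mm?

3×10⁻⁴ × 2 × 290 = 0.17400 m
Layer 2: 0.24 × 310 × 1.8×10⁻⁴ = 0.013392 m
Δh = 0.17400 + 0.013392 = 0.187392 m

187 mm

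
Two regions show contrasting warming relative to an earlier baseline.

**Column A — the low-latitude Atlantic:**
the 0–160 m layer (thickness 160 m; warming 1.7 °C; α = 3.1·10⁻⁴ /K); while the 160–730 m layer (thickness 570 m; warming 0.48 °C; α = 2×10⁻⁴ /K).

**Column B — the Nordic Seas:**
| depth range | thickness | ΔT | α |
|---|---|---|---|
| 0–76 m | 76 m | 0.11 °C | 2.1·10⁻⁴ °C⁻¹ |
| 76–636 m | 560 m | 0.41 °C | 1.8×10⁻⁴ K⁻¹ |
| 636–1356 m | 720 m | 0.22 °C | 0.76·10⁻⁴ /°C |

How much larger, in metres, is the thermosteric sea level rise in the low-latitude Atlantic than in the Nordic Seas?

0.0839 m larger

A Layer 1: 3.1×10⁻⁴ × 160 × 1.7 = 0.08432 m
A 0.48 × 570 × 2×10⁻⁴ = 0.05472 m
A total: 0.13904 m
B 0–76 m: 0.11 × 2.1×10⁻⁴ × 76 = 0.0017556 m
B 0.41 × 560 × 1.8×10⁻⁴ = 0.041328 m
B Layer 3: 0.76×10⁻⁴ × 0.22 × 720 = 0.0120384 m
B total: 0.055122 m
Difference: 0.13904 − 0.055122 = 0.083918 m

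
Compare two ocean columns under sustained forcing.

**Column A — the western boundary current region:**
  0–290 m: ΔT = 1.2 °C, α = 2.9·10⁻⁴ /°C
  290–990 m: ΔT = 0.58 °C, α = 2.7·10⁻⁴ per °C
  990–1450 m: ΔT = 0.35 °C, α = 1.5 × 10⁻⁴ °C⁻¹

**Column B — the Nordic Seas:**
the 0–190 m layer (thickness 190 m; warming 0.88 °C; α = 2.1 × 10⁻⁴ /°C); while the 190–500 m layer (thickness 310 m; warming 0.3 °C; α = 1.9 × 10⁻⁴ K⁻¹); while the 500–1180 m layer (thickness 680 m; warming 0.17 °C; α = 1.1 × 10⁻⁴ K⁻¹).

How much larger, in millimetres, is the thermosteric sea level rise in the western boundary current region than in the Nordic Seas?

A Layer 1: 1.2 × 2.9×10⁻⁴ × 290 = 0.10092 m
A 2.7×10⁻⁴ × 0.58 × 700 = 0.10962 m
A 460 × 0.35 × 1.5×10⁻⁴ = 0.02415 m
A total: 0.23469 m
B 0–190 m: 0.88 × 190 × 2.1×10⁻⁴ = 0.035112 m
B 190–500 m: 0.3 × 1.9×10⁻⁴ × 310 = 0.01767 m
B 0.17 × 1.1×10⁻⁴ × 680 = 0.012716 m
B total: 0.065498 m
Difference: 0.23469 − 0.065498 = 0.169192 m

169 mm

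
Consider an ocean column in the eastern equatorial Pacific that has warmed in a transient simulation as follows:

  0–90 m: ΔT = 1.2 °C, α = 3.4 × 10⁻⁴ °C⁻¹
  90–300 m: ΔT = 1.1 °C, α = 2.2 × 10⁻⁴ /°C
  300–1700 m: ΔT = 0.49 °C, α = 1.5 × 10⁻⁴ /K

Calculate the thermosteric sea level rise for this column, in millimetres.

0–90 m: 1.2 × 90 × 3.4×10⁻⁴ = 0.03672 m
210 × 1.1 × 2.2×10⁻⁴ = 0.05082 m
Layer 3: 0.49 × 1.5×10⁻⁴ × 1400 = 0.10290 m
Δh = 0.03672 + 0.05082 + 0.10290 = 0.19044 m

about 190 mm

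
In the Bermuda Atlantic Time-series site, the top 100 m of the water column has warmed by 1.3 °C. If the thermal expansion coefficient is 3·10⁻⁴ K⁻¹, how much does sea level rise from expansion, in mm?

Δh = αΔT·H = 3×10⁻⁴ × 1.3 × 100 = 0.03900 m

Δh = 39.0 mm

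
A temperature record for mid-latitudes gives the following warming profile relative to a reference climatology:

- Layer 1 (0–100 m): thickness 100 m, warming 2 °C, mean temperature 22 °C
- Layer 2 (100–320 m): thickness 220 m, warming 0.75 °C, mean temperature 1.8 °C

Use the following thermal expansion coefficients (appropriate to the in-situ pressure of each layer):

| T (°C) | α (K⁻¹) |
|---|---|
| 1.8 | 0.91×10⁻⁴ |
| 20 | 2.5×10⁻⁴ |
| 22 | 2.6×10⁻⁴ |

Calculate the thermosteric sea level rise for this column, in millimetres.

Layer 1 at 22 °C → α = 2.6×10⁻⁴ K⁻¹
Layer 2 at 1.8 °C → α = 0.91×10⁻⁴ K⁻¹
0–100 m: 2.6×10⁻⁴ × 100 × 2 = 0.05200 m
Layer 2: 220 × 0.75 × 0.91×10⁻⁴ = 0.015015 m
Δh = 0.05200 + 0.015015 = 0.067015 m

67 mm of thermosteric rise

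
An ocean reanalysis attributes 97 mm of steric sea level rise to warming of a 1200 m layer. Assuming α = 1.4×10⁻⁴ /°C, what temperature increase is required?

ΔT = Δh/(αH) = 0.097 / (1.4×10⁻⁴ × 1200) ≈ 0.5774 K

about 0.577 K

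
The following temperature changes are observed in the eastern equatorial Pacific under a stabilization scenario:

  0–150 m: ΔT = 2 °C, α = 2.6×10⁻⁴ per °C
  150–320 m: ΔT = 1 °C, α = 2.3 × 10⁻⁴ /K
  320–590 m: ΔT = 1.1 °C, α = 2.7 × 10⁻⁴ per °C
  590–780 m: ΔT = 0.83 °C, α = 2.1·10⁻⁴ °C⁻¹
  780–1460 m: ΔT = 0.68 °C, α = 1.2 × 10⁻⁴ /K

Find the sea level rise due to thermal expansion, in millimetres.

about 286 mm

0–150 m: 150 × 2.6×10⁻⁴ × 2 = 0.07800 m
Layer 2: 1 × 170 × 2.3×10⁻⁴ = 0.03910 m
2.7×10⁻⁴ × 270 × 1.1 = 0.08019 m
590–780 m: 0.83 × 190 × 2.1×10⁻⁴ = 0.033117 m
0.68 × 1.2×10⁻⁴ × 680 = 0.055488 m
Δh = 0.07800 + 0.03910 + 0.08019 + 0.033117 + 0.055488 = 0.285895 m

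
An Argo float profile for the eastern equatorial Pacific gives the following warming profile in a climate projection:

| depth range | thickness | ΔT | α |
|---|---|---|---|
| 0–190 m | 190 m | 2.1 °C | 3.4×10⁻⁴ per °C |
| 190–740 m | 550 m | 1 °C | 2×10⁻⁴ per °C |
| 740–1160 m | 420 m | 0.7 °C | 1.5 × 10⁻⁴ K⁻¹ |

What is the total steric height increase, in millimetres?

0–190 m: 3.4×10⁻⁴ × 2.1 × 190 = 0.13566 m
2×10⁻⁴ × 550 × 1 = 0.11000 m
740–1160 m: 420 × 0.7 × 1.5×10⁻⁴ = 0.04410 m
Δh = 0.13566 + 0.11000 + 0.04410 = 0.28976 m ≈ 290 mm

Δh ≈ 290 mm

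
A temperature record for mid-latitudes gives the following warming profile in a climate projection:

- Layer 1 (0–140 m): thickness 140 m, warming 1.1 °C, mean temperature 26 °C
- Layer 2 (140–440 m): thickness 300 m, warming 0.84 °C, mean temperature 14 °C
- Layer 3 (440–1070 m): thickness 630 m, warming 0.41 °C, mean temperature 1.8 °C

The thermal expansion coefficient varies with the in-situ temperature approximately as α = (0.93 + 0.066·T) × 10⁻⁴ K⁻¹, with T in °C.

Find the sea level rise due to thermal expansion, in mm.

Layer 1: α = (0.93 + 0.066×26)×10⁻⁴ = 2.646×10⁻⁴ K⁻¹
Layer 2: α = (0.93 + 0.066×14)×10⁻⁴ = 1.854×10⁻⁴ K⁻¹
Layer 3: α = (0.93 + 0.066×1.8)×10⁻⁴ = 1.0488×10⁻⁴ K⁻¹
0–140 m: 140 × 1.1 × 2.646×10⁻⁴ = 0.0407484 m
Layer 2: 0.84 × 1.854×10⁻⁴ × 300 = 0.0467208 m
Layer 3: 630 × 0.41 × 1.0488×10⁻⁴ = 0.027090504 m
Δh = 0.0407484 + 0.0467208 + 0.027090504 = 0.114559704 m

Δh = 115 mm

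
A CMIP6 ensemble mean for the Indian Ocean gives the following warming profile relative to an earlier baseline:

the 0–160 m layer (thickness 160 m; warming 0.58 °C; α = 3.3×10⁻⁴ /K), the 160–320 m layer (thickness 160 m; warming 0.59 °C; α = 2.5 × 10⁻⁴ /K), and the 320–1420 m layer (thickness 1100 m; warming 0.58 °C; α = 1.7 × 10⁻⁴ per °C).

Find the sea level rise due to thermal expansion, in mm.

Layer 1: 0.58 × 160 × 3.3×10⁻⁴ = 0.030624 m
160–320 m: 0.59 × 160 × 2.5×10⁻⁴ = 0.02360 m
320–1420 m: 1.7×10⁻⁴ × 0.58 × 1100 = 0.10846 m
Δh = 0.030624 + 0.02360 + 0.10846 = 0.162684 m

163 mm of thermosteric rise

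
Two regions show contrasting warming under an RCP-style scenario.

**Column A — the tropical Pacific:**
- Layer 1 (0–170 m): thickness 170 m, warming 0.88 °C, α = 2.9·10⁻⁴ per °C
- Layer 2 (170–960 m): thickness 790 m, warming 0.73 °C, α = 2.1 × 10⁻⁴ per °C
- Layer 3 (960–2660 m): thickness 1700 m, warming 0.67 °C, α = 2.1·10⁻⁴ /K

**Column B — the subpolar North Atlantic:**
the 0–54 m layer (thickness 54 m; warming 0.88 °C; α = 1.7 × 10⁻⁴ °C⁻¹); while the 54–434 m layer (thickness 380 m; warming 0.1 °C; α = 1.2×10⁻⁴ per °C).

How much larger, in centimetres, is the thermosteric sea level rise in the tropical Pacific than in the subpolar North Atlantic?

39 cm

A 0–170 m: 2.9×10⁻⁴ × 170 × 0.88 = 0.043384 m
A 170–960 m: 0.73 × 2.1×10⁻⁴ × 790 = 0.121107 m
A 960–2660 m: 1700 × 0.67 × 2.1×10⁻⁴ = 0.23919 m
A total: 0.403681 m
B 0–54 m: 54 × 0.88 × 1.7×10⁻⁴ = 0.0080784 m
B Layer 2: 1.2×10⁻⁴ × 380 × 0.1 = 0.00456 m
B total: 0.0126384 m
Difference: 0.403681 − 0.0126384 = 0.3910426 m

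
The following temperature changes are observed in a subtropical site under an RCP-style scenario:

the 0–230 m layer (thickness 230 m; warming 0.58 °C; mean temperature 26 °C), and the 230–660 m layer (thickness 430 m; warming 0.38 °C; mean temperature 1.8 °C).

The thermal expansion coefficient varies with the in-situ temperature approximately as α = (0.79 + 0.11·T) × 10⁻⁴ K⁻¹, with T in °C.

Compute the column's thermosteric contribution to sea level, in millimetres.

Δh ≈ 65 mm

Layer 1: α = (0.79 + 0.11×26)×10⁻⁴ = 3.65×10⁻⁴ K⁻¹
Layer 2: α = (0.79 + 0.11×1.8)×10⁻⁴ = 0.988×10⁻⁴ K⁻¹
Layer 1: 3.65×10⁻⁴ × 0.58 × 230 = 0.048691 m
430 × 0.988×10⁻⁴ × 0.38 = 0.01614392 m
Δh = 0.048691 + 0.01614392 = 0.06483492 m ≈ 65 mm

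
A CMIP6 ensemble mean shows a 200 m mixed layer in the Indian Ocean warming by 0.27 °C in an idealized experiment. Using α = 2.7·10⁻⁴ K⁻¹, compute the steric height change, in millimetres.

Δh = αΔT·H = 2.7×10⁻⁴ × 0.27 × 200 = 0.01458 m

14.6 mm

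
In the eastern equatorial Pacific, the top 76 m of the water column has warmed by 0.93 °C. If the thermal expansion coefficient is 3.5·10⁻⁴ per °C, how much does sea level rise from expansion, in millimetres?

Δh = αΔT·H = 3.5×10⁻⁴ × 0.93 × 76 = 0.024738 m

Δh = 24.7 mm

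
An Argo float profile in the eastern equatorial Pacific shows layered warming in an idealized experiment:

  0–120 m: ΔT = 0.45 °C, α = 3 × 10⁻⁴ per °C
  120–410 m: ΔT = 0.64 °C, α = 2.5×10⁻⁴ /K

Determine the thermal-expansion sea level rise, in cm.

Δh = 6.3 cm

Layer 1: 3×10⁻⁴ × 120 × 0.45 = 0.01620 m
0.64 × 2.5×10⁻⁴ × 290 = 0.04640 m
Δh = 0.01620 + 0.04640 = 0.06260 m ≈ 6.3 cm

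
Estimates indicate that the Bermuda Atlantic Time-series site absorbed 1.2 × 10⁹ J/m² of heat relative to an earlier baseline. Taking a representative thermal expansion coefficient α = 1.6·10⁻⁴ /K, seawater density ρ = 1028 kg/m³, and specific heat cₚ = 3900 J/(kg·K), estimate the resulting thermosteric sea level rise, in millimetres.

Δh = 47.9 mm

Δh = αQ/(ρcₚ) = 1.6×10⁻⁴ × 1.2×10⁹ / (1028 × 3900) ≈ 0.04789 m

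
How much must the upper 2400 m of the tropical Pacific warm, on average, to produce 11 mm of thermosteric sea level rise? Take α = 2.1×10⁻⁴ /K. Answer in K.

ΔT ≈ 0.022 K

ΔT = Δh/(αH) = 0.011 / (2.1×10⁻⁴ × 2400) ≈ 0.02183 K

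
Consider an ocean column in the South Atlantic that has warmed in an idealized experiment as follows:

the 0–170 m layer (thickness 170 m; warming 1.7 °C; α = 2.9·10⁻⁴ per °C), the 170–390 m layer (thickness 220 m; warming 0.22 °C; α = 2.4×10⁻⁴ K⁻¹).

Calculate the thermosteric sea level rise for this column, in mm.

about 95.4 mm

0–170 m: 170 × 2.9×10⁻⁴ × 1.7 = 0.08381 m
2.4×10⁻⁴ × 220 × 0.22 = 0.011616 m
Δh = 0.08381 + 0.011616 = 0.095426 m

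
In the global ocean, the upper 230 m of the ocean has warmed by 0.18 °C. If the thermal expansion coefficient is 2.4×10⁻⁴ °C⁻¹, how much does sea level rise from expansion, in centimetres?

Δh = 0.994 cm

Δh = αΔT·H = 2.4×10⁻⁴ × 0.18 × 230 = 0.009936 m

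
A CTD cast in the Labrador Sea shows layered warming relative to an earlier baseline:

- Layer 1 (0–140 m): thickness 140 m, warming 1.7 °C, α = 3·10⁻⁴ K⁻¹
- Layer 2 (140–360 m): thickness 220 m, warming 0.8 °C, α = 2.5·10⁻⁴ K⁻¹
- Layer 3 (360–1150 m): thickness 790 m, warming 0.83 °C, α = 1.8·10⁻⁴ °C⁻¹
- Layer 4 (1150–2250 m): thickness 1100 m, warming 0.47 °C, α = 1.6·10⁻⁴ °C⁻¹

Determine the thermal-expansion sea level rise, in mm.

Δh = 316 mm

0–140 m: 3×10⁻⁴ × 1.7 × 140 = 0.07140 m
140–360 m: 220 × 0.8 × 2.5×10⁻⁴ = 0.04400 m
1.8×10⁻⁴ × 790 × 0.83 = 0.118026 m
1150–2250 m: 1.6×10⁻⁴ × 1100 × 0.47 = 0.08272 m
Δh = 0.07140 + 0.04400 + 0.118026 + 0.08272 = 0.316146 m ≈ 316 mm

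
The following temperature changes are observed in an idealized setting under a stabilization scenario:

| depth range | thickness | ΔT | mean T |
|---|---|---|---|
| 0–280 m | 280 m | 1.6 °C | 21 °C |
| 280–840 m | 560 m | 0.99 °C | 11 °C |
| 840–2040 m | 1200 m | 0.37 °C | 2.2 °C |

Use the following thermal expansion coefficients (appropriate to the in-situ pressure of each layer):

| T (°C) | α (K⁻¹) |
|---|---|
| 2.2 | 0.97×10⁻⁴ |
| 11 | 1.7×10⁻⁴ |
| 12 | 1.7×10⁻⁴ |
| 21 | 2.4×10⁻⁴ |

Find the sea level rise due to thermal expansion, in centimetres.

Layer 1 at 21 °C → α = 2.4×10⁻⁴ K⁻¹
Layer 2 at 11 °C → α = 1.7×10⁻⁴ K⁻¹
Layer 3 at 2.2 °C → α = 0.97×10⁻⁴ K⁻¹
Layer 1: 280 × 1.6 × 2.4×10⁻⁴ = 0.10752 m
Layer 2: 560 × 1.7×10⁻⁴ × 0.99 = 0.094248 m
840–2040 m: 1200 × 0.37 × 0.97×10⁻⁴ = 0.043068 m
Δh = 0.10752 + 0.094248 + 0.043068 = 0.244836 m

24 cm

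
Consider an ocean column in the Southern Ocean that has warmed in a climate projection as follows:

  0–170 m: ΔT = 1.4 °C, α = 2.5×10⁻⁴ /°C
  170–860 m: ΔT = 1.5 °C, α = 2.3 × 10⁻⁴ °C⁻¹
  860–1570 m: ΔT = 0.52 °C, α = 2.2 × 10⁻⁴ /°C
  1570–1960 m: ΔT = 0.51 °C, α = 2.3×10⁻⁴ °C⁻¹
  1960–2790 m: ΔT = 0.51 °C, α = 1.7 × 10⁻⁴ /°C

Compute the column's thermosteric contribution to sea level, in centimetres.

0–170 m: 170 × 1.4 × 2.5×10⁻⁴ = 0.05950 m
Layer 2: 2.3×10⁻⁴ × 690 × 1.5 = 0.23805 m
2.2×10⁻⁴ × 0.52 × 710 = 0.081224 m
Layer 4: 2.3×10⁻⁴ × 390 × 0.51 = 0.045747 m
Layer 5: 830 × 0.51 × 1.7×10⁻⁴ = 0.071961 m
Δh = 0.05950 + 0.23805 + 0.081224 + 0.045747 + 0.071961 = 0.496482 m

Δh ≈ 49.6 cm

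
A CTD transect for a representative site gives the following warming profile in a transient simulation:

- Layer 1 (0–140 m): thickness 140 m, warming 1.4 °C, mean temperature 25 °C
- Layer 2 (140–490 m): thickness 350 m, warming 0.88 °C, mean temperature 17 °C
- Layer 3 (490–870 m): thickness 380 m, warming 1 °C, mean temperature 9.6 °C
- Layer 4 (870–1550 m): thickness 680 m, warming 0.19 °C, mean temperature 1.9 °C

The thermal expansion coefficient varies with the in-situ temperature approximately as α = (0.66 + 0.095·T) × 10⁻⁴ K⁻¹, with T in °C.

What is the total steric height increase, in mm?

Layer 1: α = (0.66 + 0.095×25)×10⁻⁴ = 3.035×10⁻⁴ K⁻¹
Layer 2: α = (0.66 + 0.095×17)×10⁻⁴ = 2.275×10⁻⁴ K⁻¹
Layer 3: α = (0.66 + 0.095×9.6)×10⁻⁴ = 1.572×10⁻⁴ K⁻¹
Layer 4: α = (0.66 + 0.095×1.9)×10⁻⁴ = 0.8405×10⁻⁴ K⁻¹
Layer 1: 140 × 3.035×10⁻⁴ × 1.4 = 0.059486 m
140–490 m: 350 × 0.88 × 2.275×10⁻⁴ = 0.07007 m
Layer 3: 1 × 380 × 1.572×10⁻⁴ = 0.059736 m
870–1550 m: 0.19 × 0.8405×10⁻⁴ × 680 = 0.01085926 m
Δh = 0.059486 + 0.07007 + 0.059736 + 0.01085926 = 0.20015126 m ≈ 200 mm

Δh = 200 mm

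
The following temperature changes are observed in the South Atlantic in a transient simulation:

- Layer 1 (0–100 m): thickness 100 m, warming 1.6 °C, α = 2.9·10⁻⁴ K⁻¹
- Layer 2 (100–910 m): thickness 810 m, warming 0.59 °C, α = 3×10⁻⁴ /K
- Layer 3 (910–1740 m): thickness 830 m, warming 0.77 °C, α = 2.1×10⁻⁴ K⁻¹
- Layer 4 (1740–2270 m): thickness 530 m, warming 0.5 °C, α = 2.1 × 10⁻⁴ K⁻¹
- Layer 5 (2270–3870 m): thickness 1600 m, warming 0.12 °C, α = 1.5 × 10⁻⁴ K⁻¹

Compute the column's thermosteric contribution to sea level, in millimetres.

Δh = 408 mm

2.9×10⁻⁴ × 1.6 × 100 = 0.04640 m
100–910 m: 0.59 × 810 × 3×10⁻⁴ = 0.14337 m
Layer 3: 2.1×10⁻⁴ × 830 × 0.77 = 0.134211 m
1740–2270 m: 530 × 2.1×10⁻⁴ × 0.5 = 0.05565 m
1.5×10⁻⁴ × 1600 × 0.12 = 0.02880 m
Δh = 0.04640 + 0.14337 + 0.134211 + 0.05565 + 0.02880 = 0.408431 m ≈ 408 mm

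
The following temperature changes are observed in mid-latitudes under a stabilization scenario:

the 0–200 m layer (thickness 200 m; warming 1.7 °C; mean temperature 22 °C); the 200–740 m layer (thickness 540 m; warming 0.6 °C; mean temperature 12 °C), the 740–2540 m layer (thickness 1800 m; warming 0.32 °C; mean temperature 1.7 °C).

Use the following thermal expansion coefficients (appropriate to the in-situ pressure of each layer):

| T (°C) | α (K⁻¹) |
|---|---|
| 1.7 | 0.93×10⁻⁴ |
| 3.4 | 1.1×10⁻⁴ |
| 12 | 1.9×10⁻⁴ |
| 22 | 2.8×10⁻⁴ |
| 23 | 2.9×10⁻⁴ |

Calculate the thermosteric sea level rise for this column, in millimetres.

Layer 1 at 22 °C → α = 2.8×10⁻⁴ K⁻¹
Layer 2 at 12 °C → α = 1.9×10⁻⁴ K⁻¹
Layer 3 at 1.7 °C → α = 0.93×10⁻⁴ K⁻¹
Layer 1: 1.7 × 2.8×10⁻⁴ × 200 = 0.09520 m
0.6 × 540 × 1.9×10⁻⁴ = 0.06156 m
0.93×10⁻⁴ × 1800 × 0.32 = 0.053568 m
Δh = 0.09520 + 0.06156 + 0.053568 = 0.210328 m

Δh ≈ 210 mm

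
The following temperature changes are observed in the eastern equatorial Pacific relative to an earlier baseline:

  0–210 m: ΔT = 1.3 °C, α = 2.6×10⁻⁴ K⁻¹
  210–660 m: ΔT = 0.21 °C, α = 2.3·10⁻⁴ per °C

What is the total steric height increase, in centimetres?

0–210 m: 1.3 × 2.6×10⁻⁴ × 210 = 0.07098 m
Layer 2: 0.21 × 450 × 2.3×10⁻⁴ = 0.021735 m
Δh = 0.07098 + 0.021735 = 0.092715 m

Δh = 9.3 cm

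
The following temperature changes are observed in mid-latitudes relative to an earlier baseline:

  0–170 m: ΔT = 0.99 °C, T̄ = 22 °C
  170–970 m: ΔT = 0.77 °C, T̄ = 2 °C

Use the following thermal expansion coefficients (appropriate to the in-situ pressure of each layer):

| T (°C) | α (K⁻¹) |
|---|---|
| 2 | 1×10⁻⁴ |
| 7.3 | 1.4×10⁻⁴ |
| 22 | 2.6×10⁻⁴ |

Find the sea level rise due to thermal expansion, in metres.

Δh = 0.105 m

Layer 1 at 22 °C → α = 2.6×10⁻⁴ K⁻¹
Layer 2 at 2 °C → α = 1×10⁻⁴ K⁻¹
0.99 × 170 × 2.6×10⁻⁴ = 0.043758 m
Layer 2: 800 × 1×10⁻⁴ × 0.77 = 0.06160 m
Δh = 0.043758 + 0.06160 = 0.105358 m ≈ 0.105 m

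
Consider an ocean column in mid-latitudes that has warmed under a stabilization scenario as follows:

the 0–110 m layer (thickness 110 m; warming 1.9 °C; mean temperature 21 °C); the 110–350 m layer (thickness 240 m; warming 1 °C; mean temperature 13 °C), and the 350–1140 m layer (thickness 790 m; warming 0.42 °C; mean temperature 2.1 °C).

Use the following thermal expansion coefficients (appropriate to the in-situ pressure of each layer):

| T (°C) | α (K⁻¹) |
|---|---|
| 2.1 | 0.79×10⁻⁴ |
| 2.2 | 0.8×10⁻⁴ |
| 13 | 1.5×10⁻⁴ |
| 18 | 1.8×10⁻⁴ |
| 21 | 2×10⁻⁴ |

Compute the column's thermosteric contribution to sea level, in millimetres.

about 104 mm

Layer 1 at 21 °C → α = 2×10⁻⁴ K⁻¹
Layer 2 at 13 °C → α = 1.5×10⁻⁴ K⁻¹
Layer 3 at 2.1 °C → α = 0.79×10⁻⁴ K⁻¹
2×10⁻⁴ × 1.9 × 110 = 0.04180 m
110–350 m: 1 × 240 × 1.5×10⁻⁴ = 0.03600 m
350–1140 m: 0.42 × 0.79×10⁻⁴ × 790 = 0.0262122 m
Δh = 0.04180 + 0.03600 + 0.0262122 = 0.1040122 m ≈ 104 mm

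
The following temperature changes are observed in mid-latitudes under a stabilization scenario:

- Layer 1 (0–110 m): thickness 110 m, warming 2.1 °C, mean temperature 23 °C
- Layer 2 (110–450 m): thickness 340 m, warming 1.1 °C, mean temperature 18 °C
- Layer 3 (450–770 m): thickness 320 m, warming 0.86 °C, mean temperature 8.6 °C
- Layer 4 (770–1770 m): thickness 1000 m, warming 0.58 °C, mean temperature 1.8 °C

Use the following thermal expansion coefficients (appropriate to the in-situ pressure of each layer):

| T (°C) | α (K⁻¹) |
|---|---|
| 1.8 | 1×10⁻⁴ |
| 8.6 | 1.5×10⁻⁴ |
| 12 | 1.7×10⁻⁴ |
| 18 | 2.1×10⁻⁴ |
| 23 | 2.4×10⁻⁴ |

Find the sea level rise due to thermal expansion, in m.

Layer 1 at 23 °C → α = 2.4×10⁻⁴ K⁻¹
Layer 2 at 18 °C → α = 2.1×10⁻⁴ K⁻¹
Layer 3 at 8.6 °C → α = 1.5×10⁻⁴ K⁻¹
Layer 4 at 1.8 °C → α = 1×10⁻⁴ K⁻¹
Layer 1: 110 × 2.4×10⁻⁴ × 2.1 = 0.05544 m
Layer 2: 2.1×10⁻⁴ × 1.1 × 340 = 0.07854 m
450–770 m: 1.5×10⁻⁴ × 0.86 × 320 = 0.04128 m
Layer 4: 1000 × 1×10⁻⁴ × 0.58 = 0.05800 m
Δh = 0.05544 + 0.07854 + 0.04128 + 0.05800 = 0.23326 m

0.233 m of thermosteric rise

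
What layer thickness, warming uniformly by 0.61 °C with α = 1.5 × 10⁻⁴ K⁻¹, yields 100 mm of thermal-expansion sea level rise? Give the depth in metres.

H = Δh/(αΔT) = 0.1 / (1.5×10⁻⁴ × 0.61) ≈ 1093 m

1090 m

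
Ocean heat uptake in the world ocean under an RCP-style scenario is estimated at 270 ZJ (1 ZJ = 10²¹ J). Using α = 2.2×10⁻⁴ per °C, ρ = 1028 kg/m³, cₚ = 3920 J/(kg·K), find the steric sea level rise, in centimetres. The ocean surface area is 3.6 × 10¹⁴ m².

4.09 cm

Per unit area: Q = 270×10²¹ / (3.6×10¹⁴) = 7.5×10⁸ J/m²
Δh = αQ/(ρcₚ) = 2.2×10⁻⁴ × 7.5×10⁸ / (1028 × 3920) ≈ 0.040945 m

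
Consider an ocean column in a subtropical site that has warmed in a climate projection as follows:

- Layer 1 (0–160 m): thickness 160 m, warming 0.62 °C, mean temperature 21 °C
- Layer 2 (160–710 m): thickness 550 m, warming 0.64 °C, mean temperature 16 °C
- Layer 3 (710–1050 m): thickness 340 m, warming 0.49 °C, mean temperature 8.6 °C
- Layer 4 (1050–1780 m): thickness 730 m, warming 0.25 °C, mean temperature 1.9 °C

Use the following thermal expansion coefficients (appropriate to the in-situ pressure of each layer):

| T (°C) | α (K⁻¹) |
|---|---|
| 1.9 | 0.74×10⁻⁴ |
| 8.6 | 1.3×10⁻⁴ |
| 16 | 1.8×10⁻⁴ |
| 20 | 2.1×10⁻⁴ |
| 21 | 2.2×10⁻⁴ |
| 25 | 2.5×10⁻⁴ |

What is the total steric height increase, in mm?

Layer 1 at 21 °C → α = 2.2×10⁻⁴ K⁻¹
Layer 2 at 16 °C → α = 1.8×10⁻⁴ K⁻¹
Layer 3 at 8.6 °C → α = 1.3×10⁻⁴ K⁻¹
Layer 4 at 1.9 °C → α = 0.74×10⁻⁴ K⁻¹
2.2×10⁻⁴ × 160 × 0.62 = 0.021824 m
550 × 1.8×10⁻⁴ × 0.64 = 0.06336 m
710–1050 m: 340 × 0.49 × 1.3×10⁻⁴ = 0.021658 m
0.74×10⁻⁴ × 730 × 0.25 = 0.013505 m
Δh = 0.021824 + 0.06336 + 0.021658 + 0.013505 = 0.120347 m

120 mm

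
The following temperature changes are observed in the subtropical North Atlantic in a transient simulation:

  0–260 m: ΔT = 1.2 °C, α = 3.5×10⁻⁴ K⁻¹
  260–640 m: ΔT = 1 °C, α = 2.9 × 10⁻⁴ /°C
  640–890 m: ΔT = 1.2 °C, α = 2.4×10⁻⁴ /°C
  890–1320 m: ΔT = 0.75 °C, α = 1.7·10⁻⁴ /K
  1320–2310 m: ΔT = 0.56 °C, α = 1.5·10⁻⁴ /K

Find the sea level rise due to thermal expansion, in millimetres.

about 429 mm

3.5×10⁻⁴ × 260 × 1.2 = 0.10920 m
1 × 2.9×10⁻⁴ × 380 = 0.11020 m
250 × 1.2 × 2.4×10⁻⁴ = 0.07200 m
430 × 0.75 × 1.7×10⁻⁴ = 0.054825 m
1320–2310 m: 0.56 × 990 × 1.5×10⁻⁴ = 0.08316 m
Δh = 0.10920 + 0.11020 + 0.07200 + 0.054825 + 0.08316 = 0.429385 m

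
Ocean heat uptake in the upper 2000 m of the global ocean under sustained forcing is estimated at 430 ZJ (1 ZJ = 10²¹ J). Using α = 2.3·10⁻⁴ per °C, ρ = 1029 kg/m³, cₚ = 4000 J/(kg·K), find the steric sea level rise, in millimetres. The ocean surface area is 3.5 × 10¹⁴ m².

69 mm

Per unit area: Q = 430×10²¹ / (3.5×10¹⁴) ≈ 1.229×10⁹ J/m²
Δh = αQ/(ρcₚ) = 2.3×10⁻⁴ × 1.229×10⁹ / (1029 × 4000) ≈ 0.068676 m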